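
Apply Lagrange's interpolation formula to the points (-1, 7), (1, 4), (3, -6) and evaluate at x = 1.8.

Lagrange interpolation formula:
P(x) = Σ yᵢ × Lᵢ(x)
where Lᵢ(x) = Π_{j≠i} (x - xⱼ)/(xᵢ - xⱼ)

L_0(1.8) = (1.8 - 1)/(-1 - 1) × (1.8 - 3)/(-1 - 3) = -0.120000
L_1(1.8) = (1.8 - (-1))/(1 - (-1)) × (1.8 - 3)/(1 - 3) = 0.840000
L_2(1.8) = (1.8 - (-1))/(3 - (-1)) × (1.8 - 1)/(3 - 1) = 0.280000

P(1.8) = 7×L_0(1.8) + 4×L_1(1.8) + (-6)×L_2(1.8)
P(1.8) = 0.840000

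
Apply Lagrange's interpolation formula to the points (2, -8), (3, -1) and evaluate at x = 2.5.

Lagrange interpolation formula:
P(x) = Σ yᵢ × Lᵢ(x)
where Lᵢ(x) = Π_{j≠i} (x - xⱼ)/(xᵢ - xⱼ)

L_0(2.5) = (2.5 - 3)/(2 - 3) = 0.500000
L_1(2.5) = (2.5 - 2)/(3 - 2) = 0.500000

P(2.5) = (-8)×L_0(2.5) + (-1)×L_1(2.5)
P(2.5) = -4.500000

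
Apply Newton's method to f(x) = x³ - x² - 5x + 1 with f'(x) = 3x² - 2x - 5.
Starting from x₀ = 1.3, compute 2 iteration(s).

f(x) = x³ - x² - 5x + 1
f'(x) = 3x² - 2x - 5
x₀ = 1.3

Newton-Raphson formula: x_{n+1} = x_n - f(x_n)/f'(x_n)

Iteration 1:
  f(1.300000) = -4.993000
  f'(1.300000) = -2.530000
  x_1 = 1.300000 - (-4.993000)/(-2.530000) = -0.673518
Iteration 2:
  f(-0.673518) = 3.608437
  f'(-0.673518) = -2.292086
  x_2 = -0.673518 - 3.608437/(-2.292086) = 0.900785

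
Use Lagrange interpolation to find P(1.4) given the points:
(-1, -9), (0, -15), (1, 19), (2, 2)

Lagrange interpolation formula:
P(x) = Σ yᵢ × Lᵢ(x)
where Lᵢ(x) = Π_{j≠i} (x - xⱼ)/(xᵢ - xⱼ)

L_0(1.4) = (1.4 - 0)/(-1 - 0) × (1.4 - 1)/(-1 - 1) × (1.4 - 2)/(-1 - 2) = 0.056000
L_1(1.4) = (1.4 - (-1))/(0 - (-1)) × (1.4 - 1)/(0 - 1) × (1.4 - 2)/(0 - 2) = -0.288000
L_2(1.4) = (1.4 - (-1))/(1 - (-1)) × (1.4 - 0)/(1 - 0) × (1.4 - 2)/(1 - 2) = 1.008000
L_3(1.4) = (1.4 - (-1))/(2 - (-1)) × (1.4 - 0)/(2 - 0) × (1.4 - 1)/(2 - 1) = 0.224000

P(1.4) = (-9)×L_0(1.4) + (-15)×L_1(1.4) + 19×L_2(1.4) + 2×L_3(1.4)
P(1.4) = 23.416000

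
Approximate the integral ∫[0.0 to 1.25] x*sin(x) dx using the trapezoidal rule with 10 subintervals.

f(x) = x*sin(x)
a = 0.0, b = 1.25, n = 10
h = (b - a)/n = 0.125000

Trapezoidal rule: (h/2)[f(x₀) + 2f(x₁) + 2f(x₂) + ... + f(xₙ)]

x_0 = 0.0000, f(x_0) = 0.000000, coefficient = 1
x_1 = 0.1250, f(x_1) = 0.015584, coefficient = 2
x_2 = 0.2500, f(x_2) = 0.061851, coefficient = 2
x_3 = 0.3750, f(x_3) = 0.137352, coefficient = 2
x_4 = 0.5000, f(x_4) = 0.239713, coefficient = 2
x_5 = 0.6250, f(x_5) = 0.365686, coefficient = 2
x_6 = 0.7500, f(x_6) = 0.511229, coefficient = 2
x_7 = 0.8750, f(x_7) = 0.671601, coefficient = 2
x_8 = 1.0000, f(x_8) = 0.841471, coefficient = 2
x_9 = 1.1250, f(x_9) = 1.015051, coefficient = 2
x_10 = 1.2500, f(x_10) = 1.186231, coefficient = 1

I ≈ (0.125000/2) × 8.905306 = 0.556582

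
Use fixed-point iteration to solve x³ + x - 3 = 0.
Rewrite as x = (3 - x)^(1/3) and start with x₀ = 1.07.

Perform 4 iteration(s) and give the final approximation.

Equation: x³ + x - 3 = 0
Fixed-point form: x = (3 - x)^(1/3)
x₀ = 1.07

x_1 = g(1.070000) = 1.245047
x_2 = g(1.245047) = 1.206207
x_3 = g(1.206207) = 1.215041
x_4 = g(1.215041) = 1.213043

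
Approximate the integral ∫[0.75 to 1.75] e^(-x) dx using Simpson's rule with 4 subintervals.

f(x) = e^(-x)
a = 0.75, b = 1.75, n = 4
h = (b - a)/n = 0.250000

Simpson's rule: (h/3)[f(x₀) + 4f(x₁) + 2f(x₂) + ... + f(xₙ)]

x_0 = 0.7500, f(x_0) = 0.472367, coefficient = 1
x_1 = 1.0000, f(x_1) = 0.367879, coefficient = 4
x_2 = 1.2500, f(x_2) = 0.286505, coefficient = 2
x_3 = 1.5000, f(x_3) = 0.223130, coefficient = 4
x_4 = 1.7500, f(x_4) = 0.173774, coefficient = 1

I ≈ (0.250000/3) × 3.583188 = 0.298599
Exact value: 0.298593
Error: 0.000006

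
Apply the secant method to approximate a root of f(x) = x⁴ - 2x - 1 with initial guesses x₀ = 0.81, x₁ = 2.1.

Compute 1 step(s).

f(x) = x⁴ - 2x - 1
x₀ = 0.81, x₁ = 2.1

Secant formula: x_{n+1} = x_n - f(x_n)(x_n - x_{n-1})/(f(x_n) - f(x_{n-1}))

Iteration 1:
  f(0.810000) = -2.189533
  f(2.100000) = 14.248100
  x_2 = 2.100000 - 14.248100×(2.100000 - 0.810000)/(14.248100 - (-2.189533))
       = 0.981831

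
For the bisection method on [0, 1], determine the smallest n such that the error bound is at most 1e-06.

We need (b-a)/2^n ≤ 1e-06
(1 - 0)/2^n ≤ 1e-06
1/2^n ≤ 1e-06
2^n ≥ 1000000
n ≥ log₂(1000000) = 19.93
n ≥ 20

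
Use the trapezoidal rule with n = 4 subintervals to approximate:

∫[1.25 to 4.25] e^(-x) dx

f(x) = e^(-x)
a = 1.25, b = 4.25, n = 4
h = (b - a)/n = 0.750000

Trapezoidal rule: (h/2)[f(x₀) + 2f(x₁) + 2f(x₂) + ... + f(xₙ)]

x_0 = 1.2500, f(x_0) = 0.286505, coefficient = 1
x_1 = 2.0000, f(x_1) = 0.135335, coefficient = 2
x_2 = 2.7500, f(x_2) = 0.063928, coefficient = 2
x_3 = 3.5000, f(x_3) = 0.030197, coefficient = 2
x_4 = 4.2500, f(x_4) = 0.014264, coefficient = 1

I ≈ (0.750000/2) × 0.759690 = 0.284884
Exact value: 0.272241
Error: 0.012643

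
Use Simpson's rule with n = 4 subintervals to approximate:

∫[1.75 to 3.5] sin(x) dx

f(x) = sin(x)
a = 1.75, b = 3.5, n = 4
h = (b - a)/n = 0.437500

Simpson's rule: (h/3)[f(x₀) + 4f(x₁) + 2f(x₂) + ... + f(xₙ)]

x_0 = 1.7500, f(x_0) = 0.983986, coefficient = 1
x_1 = 2.1875, f(x_1) = 0.815789, coefficient = 4
x_2 = 2.6250, f(x_2) = 0.493920, coefficient = 2
x_3 = 3.0625, f(x_3) = 0.079010, coefficient = 4
x_4 = 3.5000, f(x_4) = -0.350783, coefficient = 1

I ≈ (0.437500/3) × 5.200241 = 0.758369
Exact value: 0.758211
Error: 0.000158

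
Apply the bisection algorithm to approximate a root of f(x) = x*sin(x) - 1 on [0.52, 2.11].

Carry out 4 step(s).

f(x) = x*sin(x) - 1
Initial interval: [0.52, 2.11]

Iteration 1:
  c_1 = (0.520000 + 2.110000)/2 = 1.315000
  f(c_1) = f(1.315000) = 0.272213
  f(a) × f(c) < 0, new interval: [0.520000, 1.315000]
Iteration 2:
  c_2 = (0.520000 + 1.315000)/2 = 0.917500
  f(c_2) = f(0.917500) = -0.271427
  f(a) × f(c) ≥ 0, new interval: [0.917500, 1.315000]
Iteration 3:
  c_3 = (0.917500 + 1.315000)/2 = 1.116250
  f(c_3) = f(1.116250) = 0.002906
  f(a) × f(c) < 0, new interval: [0.917500, 1.116250]
Iteration 4:
  c_4 = (0.917500 + 1.116250)/2 = 1.016875
  f(c_4) = f(1.016875) = -0.135180
  f(a) × f(c) ≥ 0, new interval: [1.016875, 1.116250]

After 4 iteration(s), the approximation is c_4 = 1.016875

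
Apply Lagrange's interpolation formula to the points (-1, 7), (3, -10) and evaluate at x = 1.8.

Lagrange interpolation formula:
P(x) = Σ yᵢ × Lᵢ(x)
where Lᵢ(x) = Π_{j≠i} (x - xⱼ)/(xᵢ - xⱼ)

L_0(1.8) = (1.8 - 3)/(-1 - 3) = 0.300000
L_1(1.8) = (1.8 - (-1))/(3 - (-1)) = 0.700000

P(1.8) = 7×L_0(1.8) + (-10)×L_1(1.8)
P(1.8) = -4.900000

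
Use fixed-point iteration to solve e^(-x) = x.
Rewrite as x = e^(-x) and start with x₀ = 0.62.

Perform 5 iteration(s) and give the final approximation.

Equation: e^(-x) = x
Fixed-point form: x = e^(-x)
x₀ = 0.62

x_1 = g(0.620000) = 0.537944
x_2 = g(0.537944) = 0.583947
x_3 = g(0.583947) = 0.557693
x_4 = g(0.557693) = 0.572529
x_5 = g(0.572529) = 0.564097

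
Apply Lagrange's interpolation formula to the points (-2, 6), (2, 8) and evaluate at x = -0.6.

Lagrange interpolation formula:
P(x) = Σ yᵢ × Lᵢ(x)
where Lᵢ(x) = Π_{j≠i} (x - xⱼ)/(xᵢ - xⱼ)

L_0(-0.6) = (-0.6 - 2)/(-2 - 2) = 0.650000
L_1(-0.6) = (-0.6 - (-2))/(2 - (-2)) = 0.350000

P(-0.6) = 6×L_0(-0.6) + 8×L_1(-0.6)
P(-0.6) = 6.700000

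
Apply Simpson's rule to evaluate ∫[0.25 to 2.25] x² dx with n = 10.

f(x) = x²
a = 0.25, b = 2.25, n = 10
h = (b - a)/n = 0.200000

Simpson's rule: (h/3)[f(x₀) + 4f(x₁) + 2f(x₂) + ... + f(xₙ)]

x_0 = 0.2500, f(x_0) = 0.062500, coefficient = 1
x_1 = 0.4500, f(x_1) = 0.202500, coefficient = 4
x_2 = 0.6500, f(x_2) = 0.422500, coefficient = 2
x_3 = 0.8500, f(x_3) = 0.722500, coefficient = 4
x_4 = 1.0500, f(x_4) = 1.102500, coefficient = 2
x_5 = 1.2500, f(x_5) = 1.562500, coefficient = 4
x_6 = 1.4500, f(x_6) = 2.102500, coefficient = 2
x_7 = 1.6500, f(x_7) = 2.722500, coefficient = 4
x_8 = 1.8500, f(x_8) = 3.422500, coefficient = 2
x_9 = 2.0500, f(x_9) = 4.202500, coefficient = 4
x_10 = 2.2500, f(x_10) = 5.062500, coefficient = 1

I ≈ (0.200000/3) × 56.875000 = 3.791667
Exact value: 3.791667
Error: 0.000000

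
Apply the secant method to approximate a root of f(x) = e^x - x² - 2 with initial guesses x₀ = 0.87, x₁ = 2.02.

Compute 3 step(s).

f(x) = e^x - x² - 2
x₀ = 0.87, x₁ = 2.02

Secant formula: x_{n+1} = x_n - f(x_n)(x_n - x_{n-1})/(f(x_n) - f(x_{n-1}))

Iteration 1:
  f(0.870000) = -0.369989
  f(2.020000) = 1.457925
  x_2 = 2.020000 - 1.457925×(2.020000 - 0.870000)/(1.457925 - (-0.369989))
       = 1.102772
Iteration 2:
  f(2.020000) = 1.457925
  f(1.102772) = -0.203601
  x_3 = 1.102772 - (-0.203601)×(1.102772 - 2.020000)/(-0.203601 - 1.457925)
       = 1.215168
Iteration 3:
  f(1.102772) = -0.203601
  f(1.215168) = -0.105773
  x_4 = 1.215168 - (-0.105773)×(1.215168 - 1.102772)/(-0.105773 - (-0.203601))
       = 1.336692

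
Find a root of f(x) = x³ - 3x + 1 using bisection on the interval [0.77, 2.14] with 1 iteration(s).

f(x) = x³ - 3x + 1
Initial interval: [0.77, 2.14]

Iteration 1:
  c_1 = (0.770000 + 2.140000)/2 = 1.455000
  f(c_1) = f(1.455000) = -0.284729
  f(a) × f(c) ≥ 0, new interval: [1.455000, 2.140000]

After 1 iteration(s), the approximation is c_1 = 1.455000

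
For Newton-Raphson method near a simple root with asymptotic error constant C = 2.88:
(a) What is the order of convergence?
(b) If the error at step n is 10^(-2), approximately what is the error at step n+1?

(a) Newton-Raphson has quadratic (order 2) convergence near simple roots.
    This means |e_{n+1}| ≈ C|e_n|².

(b) With |e_n| = 10^(-2) and C = 2.88:
    |e_{n+1}| ≈ 2.88 × (10^(-2))² = 2.88 × 10^(-4)

(a) 2 (quadratic); (b) |e_{n+1}| ≈ 2.880e-04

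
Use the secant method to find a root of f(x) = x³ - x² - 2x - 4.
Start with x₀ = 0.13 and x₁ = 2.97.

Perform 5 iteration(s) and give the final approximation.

f(x) = x³ - x² - 2x - 4
x₀ = 0.13, x₁ = 2.97

Secant formula: x_{n+1} = x_n - f(x_n)(x_n - x_{n-1})/(f(x_n) - f(x_{n-1}))

Iteration 1:
  f(0.130000) = -4.274703
  f(2.970000) = 7.437173
  x_2 = 2.970000 - 7.437173×(2.970000 - 0.130000)/(7.437173 - (-4.274703))
       = 1.166568
Iteration 2:
  f(2.970000) = 7.437173
  f(1.166568) = -6.106457
  x_3 = 1.166568 - (-6.106457)×(1.166568 - 2.970000)/(-6.106457 - 7.437173)
       = 1.979687
Iteration 3:
  f(1.166568) = -6.106457
  f(1.979687) = -4.119824
  x_4 = 1.979687 - (-4.119824)×(1.979687 - 1.166568)/(-4.119824 - (-6.106457))
       = 3.665910
Iteration 4:
  f(1.979687) = -4.119824
  f(3.665910) = 24.495082
  x_5 = 3.665910 - 24.495082×(3.665910 - 1.979687)/(24.495082 - (-4.119824))
       = 2.222460
Iteration 5:
  f(3.665910) = 24.495082
  f(2.222460) = -2.406785
  x_6 = 2.222460 - (-2.406785)×(2.222460 - 3.665910)/(-2.406785 - 24.495082)
       = 2.351599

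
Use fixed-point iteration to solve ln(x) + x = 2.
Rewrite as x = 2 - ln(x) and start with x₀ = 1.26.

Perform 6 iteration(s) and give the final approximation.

Equation: ln(x) + x = 2
Fixed-point form: x = 2 - ln(x)
x₀ = 1.26

x_1 = g(1.260000) = 1.768888
x_2 = g(1.768888) = 1.429649
x_3 = g(1.429649) = 1.642571
x_4 = g(1.642571) = 1.503737
x_5 = g(1.503737) = 1.592047
x_6 = g(1.592047) = 1.534980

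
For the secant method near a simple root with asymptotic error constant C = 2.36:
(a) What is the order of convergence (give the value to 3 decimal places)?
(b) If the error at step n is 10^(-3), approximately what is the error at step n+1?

(a) Secant method has superlinear convergence with order φ = (1+√5)/2 ≈ 1.618.
    This means |e_{n+1}| ≈ C|e_n|^1.618.

(b) With |e_n| = 10^(-3) and C = 2.36:
    |e_{n+1}| ≈ 2.36 × (10^(-3))^1.618 = 2.36 × 10^(-4.85)

(a) ≈ 1.618 (golden ratio); (b) |e_{n+1}| ≈ 3.302e-05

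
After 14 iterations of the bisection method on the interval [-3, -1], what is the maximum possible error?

Bisection error bound: |error| ≤ (b-a)/2^n
|error| ≤ (-1 - (-3))/2^14 = 2/2^14
|error| ≤ 0.0001220703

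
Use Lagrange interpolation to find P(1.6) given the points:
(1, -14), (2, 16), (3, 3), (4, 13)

Lagrange interpolation formula:
P(x) = Σ yᵢ × Lᵢ(x)
where Lᵢ(x) = Π_{j≠i} (x - xⱼ)/(xᵢ - xⱼ)

L_0(1.6) = (1.6 - 2)/(1 - 2) × (1.6 - 3)/(1 - 3) × (1.6 - 4)/(1 - 4) = 0.224000
L_1(1.6) = (1.6 - 1)/(2 - 1) × (1.6 - 3)/(2 - 3) × (1.6 - 4)/(2 - 4) = 1.008000
L_2(1.6) = (1.6 - 1)/(3 - 1) × (1.6 - 2)/(3 - 2) × (1.6 - 4)/(3 - 4) = -0.288000
L_3(1.6) = (1.6 - 1)/(4 - 1) × (1.6 - 2)/(4 - 2) × (1.6 - 3)/(4 - 3) = 0.056000

P(1.6) = (-14)×L_0(1.6) + 16×L_1(1.6) + 3×L_2(1.6) + 13×L_3(1.6)
P(1.6) = 12.856000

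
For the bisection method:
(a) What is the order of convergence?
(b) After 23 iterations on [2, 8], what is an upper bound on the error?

(a) Bisection has linear (order 1) convergence; the error is halved each step.

(b) Error bound = (b-a)/2^n = (8 - 2)/2^{23}
    = 6/2^{23}

(a) 1 (linear); (b) error ≤ 7.15e-07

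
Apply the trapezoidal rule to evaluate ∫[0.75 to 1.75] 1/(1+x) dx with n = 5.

f(x) = 1/(1+x)
a = 0.75, b = 1.75, n = 5
h = (b - a)/n = 0.200000

Trapezoidal rule: (h/2)[f(x₀) + 2f(x₁) + 2f(x₂) + ... + f(xₙ)]

x_0 = 0.7500, f(x_0) = 0.571429, coefficient = 1
x_1 = 0.9500, f(x_1) = 0.512821, coefficient = 2
x_2 = 1.1500, f(x_2) = 0.465116, coefficient = 2
x_3 = 1.3500, f(x_3) = 0.425532, coefficient = 2
x_4 = 1.5500, f(x_4) = 0.392157, coefficient = 2
x_5 = 1.7500, f(x_5) = 0.363636, coefficient = 1

I ≈ (0.200000/2) × 4.526316 = 0.452632
Exact value: 0.451985
Error: 0.000646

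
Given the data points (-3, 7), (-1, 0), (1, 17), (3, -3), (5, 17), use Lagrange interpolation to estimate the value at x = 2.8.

Lagrange interpolation formula:
P(x) = Σ yᵢ × Lᵢ(x)
where Lᵢ(x) = Π_{j≠i} (x - xⱼ)/(xᵢ - xⱼ)

L_0(2.8) = (2.8 - (-1))/(-3 - (-1)) × (2.8 - 1)/(-3 - 1) × (2.8 - 3)/(-3 - 3) × (2.8 - 5)/(-3 - 5) = 0.007838
L_1(2.8) = (2.8 - (-3))/(-1 - (-3)) × (2.8 - 1)/(-1 - 1) × (2.8 - 3)/(-1 - 3) × (2.8 - 5)/(-1 - 5) = -0.047850
L_2(2.8) = (2.8 - (-3))/(1 - (-3)) × (2.8 - (-1))/(1 - (-1)) × (2.8 - 3)/(1 - 3) × (2.8 - 5)/(1 - 5) = 0.151525
L_3(2.8) = (2.8 - (-3))/(3 - (-3)) × (2.8 - (-1))/(3 - (-1)) × (2.8 - 1)/(3 - 1) × (2.8 - 5)/(3 - 5) = 0.909150
L_4(2.8) = (2.8 - (-3))/(5 - (-3)) × (2.8 - (-1))/(5 - (-1)) × (2.8 - 1)/(5 - 1) × (2.8 - 3)/(5 - 3) = -0.020663

P(2.8) = 7×L_0(2.8) + 0×L_1(2.8) + 17×L_2(2.8) + (-3)×L_3(2.8) + 17×L_4(2.8)
P(2.8) = -0.447925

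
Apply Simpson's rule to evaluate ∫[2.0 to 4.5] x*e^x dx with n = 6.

f(x) = x*e^x
a = 2.0, b = 4.5, n = 6
h = (b - a)/n = 0.416667

Simpson's rule: (h/3)[f(x₀) + 4f(x₁) + 2f(x₂) + ... + f(xₙ)]

x_0 = 2.0000, f(x_0) = 14.778112, coefficient = 1
x_1 = 2.4167, f(x_1) = 27.087053, coefficient = 4
x_2 = 2.8333, f(x_2) = 48.172446, coefficient = 2
x_3 = 3.2500, f(x_3) = 83.818605, coefficient = 4
x_4 = 3.6667, f(x_4) = 143.444708, coefficient = 2
x_5 = 4.0833, f(x_5) = 242.317047, coefficient = 4
x_6 = 4.5000, f(x_6) = 405.077091, coefficient = 1

I ≈ (0.416667/3) × 2215.980330 = 307.775046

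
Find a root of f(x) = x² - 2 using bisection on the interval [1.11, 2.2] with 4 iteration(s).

f(x) = x² - 2
Initial interval: [1.11, 2.2]

Iteration 1:
  c_1 = (1.110000 + 2.200000)/2 = 1.655000
  f(c_1) = f(1.655000) = 0.739025
  f(a) × f(c) < 0, new interval: [1.110000, 1.655000]
Iteration 2:
  c_2 = (1.110000 + 1.655000)/2 = 1.382500
  f(c_2) = f(1.382500) = -0.088694
  f(a) × f(c) ≥ 0, new interval: [1.382500, 1.655000]
Iteration 3:
  c_3 = (1.382500 + 1.655000)/2 = 1.518750
  f(c_3) = f(1.518750) = 0.306602
  f(a) × f(c) < 0, new interval: [1.382500, 1.518750]
Iteration 4:
  c_4 = (1.382500 + 1.518750)/2 = 1.450625
  f(c_4) = f(1.450625) = 0.104313
  f(a) × f(c) < 0, new interval: [1.382500, 1.450625]

After 4 iteration(s), the approximation is c_4 = 1.450625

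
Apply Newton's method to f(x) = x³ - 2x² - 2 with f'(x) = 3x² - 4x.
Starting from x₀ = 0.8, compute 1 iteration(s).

f(x) = x³ - 2x² - 2
f'(x) = 3x² - 4x
x₀ = 0.8

Newton-Raphson formula: x_{n+1} = x_n - f(x_n)/f'(x_n)

Iteration 1:
  f(0.800000) = -2.768000
  f'(0.800000) = -1.280000
  x_1 = 0.800000 - (-2.768000)/(-1.280000) = -1.362500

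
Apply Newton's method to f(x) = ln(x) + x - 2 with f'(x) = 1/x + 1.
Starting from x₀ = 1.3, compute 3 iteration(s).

f(x) = ln(x) + x - 2
f'(x) = 1/x + 1
x₀ = 1.3

Newton-Raphson formula: x_{n+1} = x_n - f(x_n)/f'(x_n)

Iteration 1:
  f(1.300000) = -0.437636
  f'(1.300000) = 1.769231
  x_1 = 1.300000 - (-0.437636)/1.769231 = 1.547359
Iteration 2:
  f(1.547359) = -0.016091
  f'(1.547359) = 1.646262
  x_2 = 1.547359 - (-0.016091)/1.646262 = 1.557134
Iteration 3:
  f(1.557134) = -0.000020
  f'(1.557134) = 1.642206
  x_3 = 1.557134 - (-0.000020)/1.642206 = 1.557146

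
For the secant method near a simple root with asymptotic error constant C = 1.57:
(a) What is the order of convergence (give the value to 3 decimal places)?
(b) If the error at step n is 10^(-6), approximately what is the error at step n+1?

(a) Secant method has superlinear convergence with order φ = (1+√5)/2 ≈ 1.618.
    This means |e_{n+1}| ≈ C|e_n|^1.618.

(b) With |e_n| = 10^(-6) and C = 1.57:
    |e_{n+1}| ≈ 1.57 × (10^(-6))^1.618 = 1.57 × 10^(-9.71)

(a) ≈ 1.618 (golden ratio); (b) |e_{n+1}| ≈ 3.074e-10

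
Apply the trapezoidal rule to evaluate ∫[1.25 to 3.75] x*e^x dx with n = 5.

f(x) = x*e^x
a = 1.25, b = 3.75, n = 5
h = (b - a)/n = 0.500000

Trapezoidal rule: (h/2)[f(x₀) + 2f(x₁) + 2f(x₂) + ... + f(xₙ)]

x_0 = 1.2500, f(x_0) = 4.362929, coefficient = 1
x_1 = 1.7500, f(x_1) = 10.070555, coefficient = 2
x_2 = 2.2500, f(x_2) = 21.347406, coefficient = 2
x_3 = 2.7500, f(x_3) = 43.017238, coefficient = 2
x_4 = 3.2500, f(x_4) = 83.818605, coefficient = 2
x_5 = 3.7500, f(x_5) = 159.454058, coefficient = 1

I ≈ (0.500000/2) × 480.324592 = 120.081148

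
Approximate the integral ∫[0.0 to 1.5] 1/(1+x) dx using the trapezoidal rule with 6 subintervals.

f(x) = 1/(1+x)
a = 0.0, b = 1.5, n = 6
h = (b - a)/n = 0.250000

Trapezoidal rule: (h/2)[f(x₀) + 2f(x₁) + 2f(x₂) + ... + f(xₙ)]

x_0 = 0.0000, f(x_0) = 1.000000, coefficient = 1
x_1 = 0.2500, f(x_1) = 0.800000, coefficient = 2
x_2 = 0.5000, f(x_2) = 0.666667, coefficient = 2
x_3 = 0.7500, f(x_3) = 0.571429, coefficient = 2
x_4 = 1.0000, f(x_4) = 0.500000, coefficient = 2
x_5 = 1.2500, f(x_5) = 0.444444, coefficient = 2
x_6 = 1.5000, f(x_6) = 0.400000, coefficient = 1

I ≈ (0.250000/2) × 7.365079 = 0.920635
Exact value: 0.916291
Error: 0.004344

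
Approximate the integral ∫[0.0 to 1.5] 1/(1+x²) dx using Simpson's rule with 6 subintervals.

f(x) = 1/(1+x²)
a = 0.0, b = 1.5, n = 6
h = (b - a)/n = 0.250000

Simpson's rule: (h/3)[f(x₀) + 4f(x₁) + 2f(x₂) + ... + f(xₙ)]

x_0 = 0.0000, f(x_0) = 1.000000, coefficient = 1
x_1 = 0.2500, f(x_1) = 0.941176, coefficient = 4
x_2 = 0.5000, f(x_2) = 0.800000, coefficient = 2
x_3 = 0.7500, f(x_3) = 0.640000, coefficient = 4
x_4 = 1.0000, f(x_4) = 0.500000, coefficient = 2
x_5 = 1.2500, f(x_5) = 0.390244, coefficient = 4
x_6 = 1.5000, f(x_6) = 0.307692, coefficient = 1

I ≈ (0.250000/3) × 11.793374 = 0.982781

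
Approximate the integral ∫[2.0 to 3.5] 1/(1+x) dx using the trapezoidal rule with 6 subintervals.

f(x) = 1/(1+x)
a = 2.0, b = 3.5, n = 6
h = (b - a)/n = 0.250000

Trapezoidal rule: (h/2)[f(x₀) + 2f(x₁) + 2f(x₂) + ... + f(xₙ)]

x_0 = 2.0000, f(x_0) = 0.333333, coefficient = 1
x_1 = 2.2500, f(x_1) = 0.307692, coefficient = 2
x_2 = 2.5000, f(x_2) = 0.285714, coefficient = 2
x_3 = 2.7500, f(x_3) = 0.266667, coefficient = 2
x_4 = 3.0000, f(x_4) = 0.250000, coefficient = 2
x_5 = 3.2500, f(x_5) = 0.235294, coefficient = 2
x_6 = 3.5000, f(x_6) = 0.222222, coefficient = 1

I ≈ (0.250000/2) × 3.246290 = 0.405786
Exact value: 0.405465
Error: 0.000321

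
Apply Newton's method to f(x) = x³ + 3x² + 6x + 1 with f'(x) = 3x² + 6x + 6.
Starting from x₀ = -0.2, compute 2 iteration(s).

f(x) = x³ + 3x² + 6x + 1
f'(x) = 3x² + 6x + 6
x₀ = -0.2

Newton-Raphson formula: x_{n+1} = x_n - f(x_n)/f'(x_n)

Iteration 1:
  f(-0.200000) = -0.088000
  f'(-0.200000) = 4.920000
  x_1 = -0.200000 - (-0.088000)/4.920000 = -0.182114
Iteration 2:
  f(-0.182114) = 0.000774
  f'(-0.182114) = 5.006813
  x_2 = -0.182114 - 0.000774/5.006813 = -0.182268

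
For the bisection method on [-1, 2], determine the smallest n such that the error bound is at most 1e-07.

We need (b-a)/2^n ≤ 1e-07
(2 - (-1))/2^n ≤ 1e-07
3/2^n ≤ 1e-07
2^n ≥ 30000000
n ≥ log₂(30000000) = 24.84
n ≥ 25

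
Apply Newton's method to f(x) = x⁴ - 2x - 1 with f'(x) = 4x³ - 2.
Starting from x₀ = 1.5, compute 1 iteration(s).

f(x) = x⁴ - 2x - 1
f'(x) = 4x³ - 2
x₀ = 1.5

Newton-Raphson formula: x_{n+1} = x_n - f(x_n)/f'(x_n)

Iteration 1:
  f(1.500000) = 1.062500
  f'(1.500000) = 11.500000
  x_1 = 1.500000 - 1.062500/11.500000 = 1.407609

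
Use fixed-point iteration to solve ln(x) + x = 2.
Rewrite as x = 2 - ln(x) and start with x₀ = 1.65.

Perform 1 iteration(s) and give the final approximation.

Equation: ln(x) + x = 2
Fixed-point form: x = 2 - ln(x)
x₀ = 1.65

x_1 = g(1.650000) = 1.499225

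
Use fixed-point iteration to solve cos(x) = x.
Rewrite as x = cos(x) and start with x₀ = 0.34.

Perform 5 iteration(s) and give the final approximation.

Equation: cos(x) = x
Fixed-point form: x = cos(x)
x₀ = 0.34

x_1 = g(0.340000) = 0.942755
x_2 = g(0.942755) = 0.587561
x_3 = g(0.587561) = 0.832295
x_4 = g(0.832295) = 0.673180
x_5 = g(0.673180) = 0.781843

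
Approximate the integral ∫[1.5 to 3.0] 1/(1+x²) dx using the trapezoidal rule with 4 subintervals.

f(x) = 1/(1+x²)
a = 1.5, b = 3.0, n = 4
h = (b - a)/n = 0.375000

Trapezoidal rule: (h/2)[f(x₀) + 2f(x₁) + 2f(x₂) + ... + f(xₙ)]

x_0 = 1.5000, f(x_0) = 0.307692, coefficient = 1
x_1 = 1.8750, f(x_1) = 0.221453, coefficient = 2
x_2 = 2.2500, f(x_2) = 0.164948, coefficient = 2
x_3 = 2.6250, f(x_3) = 0.126733, coefficient = 2
x_4 = 3.0000, f(x_4) = 0.100000, coefficient = 1

I ≈ (0.375000/2) × 1.433961 = 0.268868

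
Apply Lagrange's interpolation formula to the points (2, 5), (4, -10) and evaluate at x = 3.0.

Lagrange interpolation formula:
P(x) = Σ yᵢ × Lᵢ(x)
where Lᵢ(x) = Π_{j≠i} (x - xⱼ)/(xᵢ - xⱼ)

L_0(3.0) = (3.0 - 4)/(2 - 4) = 0.500000
L_1(3.0) = (3.0 - 2)/(4 - 2) = 0.500000

P(3.0) = 5×L_0(3.0) + (-10)×L_1(3.0)
P(3.0) = -2.500000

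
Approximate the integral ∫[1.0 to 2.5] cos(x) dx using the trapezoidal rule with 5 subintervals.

f(x) = cos(x)
a = 1.0, b = 2.5, n = 5
h = (b - a)/n = 0.300000

Trapezoidal rule: (h/2)[f(x₀) + 2f(x₁) + 2f(x₂) + ... + f(xₙ)]

x_0 = 1.0000, f(x_0) = 0.540302, coefficient = 1
x_1 = 1.3000, f(x_1) = 0.267499, coefficient = 2
x_2 = 1.6000, f(x_2) = -0.029200, coefficient = 2
x_3 = 1.9000, f(x_3) = -0.323290, coefficient = 2
x_4 = 2.2000, f(x_4) = -0.588501, coefficient = 2
x_5 = 2.5000, f(x_5) = -0.801144, coefficient = 1

I ≈ (0.300000/2) × -1.607824 = -0.241174
Exact value: -0.242999
Error: 0.001825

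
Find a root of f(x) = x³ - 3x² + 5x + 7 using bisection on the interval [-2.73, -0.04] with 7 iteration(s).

f(x) = x³ - 3x² + 5x + 7
Initial interval: [-2.73, -0.04]

Iteration 1:
  c_1 = (-2.730000 + (-0.040000))/2 = -1.385000
  f(c_1) = f(-1.385000) = -8.336417
  f(a) × f(c) ≥ 0, new interval: [-1.385000, -0.040000]
Iteration 2:
  c_2 = (-1.385000 + (-0.040000))/2 = -0.712500
  f(c_2) = f(-0.712500) = 1.552826
  f(a) × f(c) < 0, new interval: [-1.385000, -0.712500]
Iteration 3:
  c_3 = (-1.385000 + (-0.712500))/2 = -1.048750
  f(c_3) = f(-1.048750) = -2.696875
  f(a) × f(c) ≥ 0, new interval: [-1.048750, -0.712500]
Iteration 4:
  c_4 = (-1.048750 + (-0.712500))/2 = -0.880625
  f(c_4) = f(-0.880625) = -0.412551
  f(a) × f(c) ≥ 0, new interval: [-0.880625, -0.712500]
Iteration 5:
  c_5 = (-0.880625 + (-0.712500))/2 = -0.796563
  f(c_5) = f(-0.796563) = 0.608224
  f(a) × f(c) < 0, new interval: [-0.880625, -0.796563]
Iteration 6:
  c_6 = (-0.880625 + (-0.796563))/2 = -0.838594
  f(c_6) = f(-0.838594) = 0.107581
  f(a) × f(c) < 0, new interval: [-0.880625, -0.838594]
Iteration 7:
  c_7 = (-0.880625 + (-0.838594))/2 = -0.859609
  f(c_7) = f(-0.859609) = -0.150021
  f(a) × f(c) ≥ 0, new interval: [-0.859609, -0.838594]

After 7 iteration(s), the approximation is c_7 = -0.859609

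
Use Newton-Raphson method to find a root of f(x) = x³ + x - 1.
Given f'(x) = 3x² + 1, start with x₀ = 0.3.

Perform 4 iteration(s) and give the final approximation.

f(x) = x³ + x - 1
f'(x) = 3x² + 1
x₀ = 0.3

Newton-Raphson formula: x_{n+1} = x_n - f(x_n)/f'(x_n)

Iteration 1:
  f(0.300000) = -0.673000
  f'(0.300000) = 1.270000
  x_1 = 0.300000 - (-0.673000)/1.270000 = 0.829921
Iteration 2:
  f(0.829921) = 0.401546
  f'(0.829921) = 3.066308
  x_2 = 0.829921 - 0.401546/3.066308 = 0.698967
Iteration 3:
  f(0.698967) = 0.040451
  f'(0.698967) = 2.465665
  x_3 = 0.698967 - 0.040451/2.465665 = 0.682561
Iteration 4:
  f(0.682561) = 0.000560
  f'(0.682561) = 2.397670
  x_4 = 0.682561 - 0.000560/2.397670 = 0.682328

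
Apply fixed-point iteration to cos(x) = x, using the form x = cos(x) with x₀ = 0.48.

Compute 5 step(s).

Equation: cos(x) = x
Fixed-point form: x = cos(x)
x₀ = 0.48

x_1 = g(0.480000) = 0.886995
x_2 = g(0.886995) = 0.631744
x_3 = g(0.631744) = 0.806999
x_4 = g(0.806999) = 0.691669
x_5 = g(0.691669) = 0.770182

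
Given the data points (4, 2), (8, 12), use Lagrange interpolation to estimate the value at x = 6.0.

Lagrange interpolation formula:
P(x) = Σ yᵢ × Lᵢ(x)
where Lᵢ(x) = Π_{j≠i} (x - xⱼ)/(xᵢ - xⱼ)

L_0(6.0) = (6.0 - 8)/(4 - 8) = 0.500000
L_1(6.0) = (6.0 - 4)/(8 - 4) = 0.500000

P(6.0) = 2×L_0(6.0) + 12×L_1(6.0)
P(6.0) = 7.000000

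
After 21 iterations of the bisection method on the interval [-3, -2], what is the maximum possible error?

Bisection error bound: |error| ≤ (b-a)/2^n
|error| ≤ (-2 - (-3))/2^21 = 1/2^21
|error| ≤ 0.0000004768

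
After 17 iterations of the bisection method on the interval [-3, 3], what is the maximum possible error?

Bisection error bound: |error| ≤ (b-a)/2^n
|error| ≤ (3 - (-3))/2^17 = 6/2^17
|error| ≤ 0.0000457764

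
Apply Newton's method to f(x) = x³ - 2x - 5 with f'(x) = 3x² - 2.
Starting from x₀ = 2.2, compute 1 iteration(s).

f(x) = x³ - 2x - 5
f'(x) = 3x² - 2
x₀ = 2.2

Newton-Raphson formula: x_{n+1} = x_n - f(x_n)/f'(x_n)

Iteration 1:
  f(2.200000) = 1.248000
  f'(2.200000) = 12.520000
  x_1 = 2.200000 - 1.248000/12.520000 = 2.100319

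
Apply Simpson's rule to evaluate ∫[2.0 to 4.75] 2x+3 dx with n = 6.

f(x) = 2x+3
a = 2.0, b = 4.75, n = 6
h = (b - a)/n = 0.458333

Simpson's rule: (h/3)[f(x₀) + 4f(x₁) + 2f(x₂) + ... + f(xₙ)]

x_0 = 2.0000, f(x_0) = 7.000000, coefficient = 1
x_1 = 2.4583, f(x_1) = 7.916667, coefficient = 4
x_2 = 2.9167, f(x_2) = 8.833333, coefficient = 2
x_3 = 3.3750, f(x_3) = 9.750000, coefficient = 4
x_4 = 3.8333, f(x_4) = 10.666667, coefficient = 2
x_5 = 4.2917, f(x_5) = 11.583333, coefficient = 4
x_6 = 4.7500, f(x_6) = 12.500000, coefficient = 1

I ≈ (0.458333/3) × 175.500000 = 26.812500
Exact value: 26.812500
Error: 0.000000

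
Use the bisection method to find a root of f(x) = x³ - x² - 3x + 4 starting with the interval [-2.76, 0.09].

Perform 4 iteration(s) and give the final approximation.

f(x) = x³ - x² - 3x + 4
Initial interval: [-2.76, 0.09]

Iteration 1:
  c_1 = (-2.760000 + 0.090000)/2 = -1.335000
  f(c_1) = f(-1.335000) = 3.843505
  f(a) × f(c) < 0, new interval: [-2.760000, -1.335000]
Iteration 2:
  c_2 = (-2.760000 + (-1.335000))/2 = -2.047500
  f(c_2) = f(-2.047500) = -2.633401
  f(a) × f(c) ≥ 0, new interval: [-2.047500, -1.335000]
Iteration 3:
  c_3 = (-2.047500 + (-1.335000))/2 = -1.691250
  f(c_3) = f(-1.691250) = 1.375896
  f(a) × f(c) < 0, new interval: [-2.047500, -1.691250]
Iteration 4:
  c_4 = (-2.047500 + (-1.691250))/2 = -1.869375
  f(c_4) = f(-1.869375) = -0.419086
  f(a) × f(c) ≥ 0, new interval: [-1.869375, -1.691250]

After 4 iteration(s), the approximation is c_4 = -1.869375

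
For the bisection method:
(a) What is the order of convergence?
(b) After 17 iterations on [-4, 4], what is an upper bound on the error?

(a) Bisection has linear (order 1) convergence; the error is halved each step.

(b) Error bound = (b-a)/2^n = (4 - (-4))/2^{17}
    = 8/2^{17}

(a) 1 (linear); (b) error ≤ 6.10e-05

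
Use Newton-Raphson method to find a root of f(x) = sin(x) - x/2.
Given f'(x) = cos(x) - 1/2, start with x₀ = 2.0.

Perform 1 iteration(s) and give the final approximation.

f(x) = sin(x) - x/2
f'(x) = cos(x) - 1/2
x₀ = 2.0

Newton-Raphson formula: x_{n+1} = x_n - f(x_n)/f'(x_n)

Iteration 1:
  f(2.000000) = -0.090703
  f'(2.000000) = -0.916147
  x_1 = 2.000000 - (-0.090703)/(-0.916147) = 1.900996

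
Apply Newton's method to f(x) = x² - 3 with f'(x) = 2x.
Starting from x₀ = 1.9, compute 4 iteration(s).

f(x) = x² - 3
f'(x) = 2x
x₀ = 1.9

Newton-Raphson formula: x_{n+1} = x_n - f(x_n)/f'(x_n)

Iteration 1:
  f(1.900000) = 0.610000
  f'(1.900000) = 3.800000
  x_1 = 1.900000 - 0.610000/3.800000 = 1.739474
Iteration 2:
  f(1.739474) = 0.025769
  f'(1.739474) = 3.478947
  x_2 = 1.739474 - 0.025769/3.478947 = 1.732067
Iteration 3:
  f(1.732067) = 0.000055
  f'(1.732067) = 3.464133
  x_3 = 1.732067 - 0.000055/3.464133 = 1.732051
Iteration 4:
  f(1.732051) = 0.000000
  f'(1.732051) = 3.464102
  x_4 = 1.732051 - 0.000000/3.464102 = 1.732051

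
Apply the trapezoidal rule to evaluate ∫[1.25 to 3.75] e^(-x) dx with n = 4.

f(x) = e^(-x)
a = 1.25, b = 3.75, n = 4
h = (b - a)/n = 0.625000

Trapezoidal rule: (h/2)[f(x₀) + 2f(x₁) + 2f(x₂) + ... + f(xₙ)]

x_0 = 1.2500, f(x_0) = 0.286505, coefficient = 1
x_1 = 1.8750, f(x_1) = 0.153355, coefficient = 2
x_2 = 2.5000, f(x_2) = 0.082085, coefficient = 2
x_3 = 3.1250, f(x_3) = 0.043937, coefficient = 2
x_4 = 3.7500, f(x_4) = 0.023518, coefficient = 1

I ≈ (0.625000/2) × 0.868776 = 0.271493
Exact value: 0.262987
Error: 0.008506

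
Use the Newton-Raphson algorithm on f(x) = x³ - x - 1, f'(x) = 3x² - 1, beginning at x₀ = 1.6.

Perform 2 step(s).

f(x) = x³ - x - 1
f'(x) = 3x² - 1
x₀ = 1.6

Newton-Raphson formula: x_{n+1} = x_n - f(x_n)/f'(x_n)

Iteration 1:
  f(1.600000) = 1.496000
  f'(1.600000) = 6.680000
  x_1 = 1.600000 - 1.496000/6.680000 = 1.376048
Iteration 2:
  f(1.376048) = 0.229510
  f'(1.376048) = 4.680524
  x_2 = 1.376048 - 0.229510/4.680524 = 1.327013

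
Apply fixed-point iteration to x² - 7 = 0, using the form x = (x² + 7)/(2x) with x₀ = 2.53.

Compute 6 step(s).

Equation: x² - 7 = 0
Fixed-point form: x = (x² + 7)/(2x)
x₀ = 2.53

x_1 = g(2.530000) = 2.648399
x_2 = g(2.648399) = 2.645753
x_3 = g(2.645753) = 2.645751
x_4 = g(2.645751) = 2.645751
x_5 = g(2.645751) = 2.645751
x_6 = g(2.645751) = 2.645751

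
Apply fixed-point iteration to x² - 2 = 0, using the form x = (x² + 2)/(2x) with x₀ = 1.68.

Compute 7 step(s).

Equation: x² - 2 = 0
Fixed-point form: x = (x² + 2)/(2x)
x₀ = 1.68

x_1 = g(1.680000) = 1.435238
x_2 = g(1.435238) = 1.414368
x_3 = g(1.414368) = 1.414214
x_4 = g(1.414214) = 1.414214
x_5 = g(1.414214) = 1.414214
x_6 = g(1.414214) = 1.414214
x_7 = g(1.414214) = 1.414214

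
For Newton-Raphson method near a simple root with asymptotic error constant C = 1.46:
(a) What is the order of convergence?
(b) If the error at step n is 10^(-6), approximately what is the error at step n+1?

(a) Newton-Raphson has quadratic (order 2) convergence near simple roots.
    This means |e_{n+1}| ≈ C|e_n|².

(b) With |e_n| = 10^(-6) and C = 1.46:
    |e_{n+1}| ≈ 1.46 × (10^(-6))² = 1.46 × 10^(-12)

(a) 2 (quadratic); (b) |e_{n+1}| ≈ 1.460e-12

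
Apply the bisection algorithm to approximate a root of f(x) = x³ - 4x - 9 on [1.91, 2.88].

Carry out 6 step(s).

f(x) = x³ - 4x - 9
Initial interval: [1.91, 2.88]

Iteration 1:
  c_1 = (1.910000 + 2.880000)/2 = 2.395000
  f(c_1) = f(2.395000) = -4.842220
  f(a) × f(c) ≥ 0, new interval: [2.395000, 2.880000]
Iteration 2:
  c_2 = (2.395000 + 2.880000)/2 = 2.637500
  f(c_2) = f(2.637500) = -1.202479
  f(a) × f(c) ≥ 0, new interval: [2.637500, 2.880000]
Iteration 3:
  c_3 = (2.637500 + 2.880000)/2 = 2.758750
  f(c_3) = f(2.758750) = 0.961023
  f(a) × f(c) < 0, new interval: [2.637500, 2.758750]
Iteration 4:
  c_4 = (2.637500 + 2.758750)/2 = 2.698125
  f(c_4) = f(2.698125) = -0.150478
  f(a) × f(c) ≥ 0, new interval: [2.698125, 2.758750]
Iteration 5:
  c_5 = (2.698125 + 2.758750)/2 = 2.728438
  f(c_5) = f(2.728438) = 0.397752
  f(a) × f(c) < 0, new interval: [2.698125, 2.728438]
Iteration 6:
  c_6 = (2.698125 + 2.728438)/2 = 2.713281
  f(c_6) = f(2.713281) = 0.121767
  f(a) × f(c) < 0, new interval: [2.698125, 2.713281]

After 6 iteration(s), the approximation is c_6 = 2.713281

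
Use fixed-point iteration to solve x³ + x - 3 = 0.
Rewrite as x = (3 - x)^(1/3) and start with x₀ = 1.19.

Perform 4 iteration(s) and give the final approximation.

Equation: x³ + x - 3 = 0
Fixed-point form: x = (3 - x)^(1/3)
x₀ = 1.19

x_1 = g(1.190000) = 1.218689
x_2 = g(1.218689) = 1.212216
x_3 = g(1.212216) = 1.213682
x_4 = g(1.213682) = 1.213350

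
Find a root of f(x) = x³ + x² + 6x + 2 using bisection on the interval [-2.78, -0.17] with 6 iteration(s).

f(x) = x³ + x² + 6x + 2
Initial interval: [-2.78, -0.17]

Iteration 1:
  c_1 = (-2.780000 + (-0.170000))/2 = -1.475000
  f(c_1) = f(-1.475000) = -7.883422
  f(a) × f(c) ≥ 0, new interval: [-1.475000, -0.170000]
Iteration 2:
  c_2 = (-1.475000 + (-0.170000))/2 = -0.822500
  f(c_2) = f(-0.822500) = -2.814920
  f(a) × f(c) ≥ 0, new interval: [-0.822500, -0.170000]
Iteration 3:
  c_3 = (-0.822500 + (-0.170000))/2 = -0.496250
  f(c_3) = f(-0.496250) = -0.853444
  f(a) × f(c) ≥ 0, new interval: [-0.496250, -0.170000]
Iteration 4:
  c_4 = (-0.496250 + (-0.170000))/2 = -0.333125
  f(c_4) = f(-0.333125) = 0.075255
  f(a) × f(c) < 0, new interval: [-0.496250, -0.333125]
Iteration 5:
  c_5 = (-0.496250 + (-0.333125))/2 = -0.414687
  f(c_5) = f(-0.414687) = -0.387471
  f(a) × f(c) ≥ 0, new interval: [-0.414687, -0.333125]
Iteration 6:
  c_6 = (-0.414687 + (-0.333125))/2 = -0.373906
  f(c_6) = f(-0.373906) = -0.155906
  f(a) × f(c) ≥ 0, new interval: [-0.373906, -0.333125]

After 6 iteration(s), the approximation is c_6 = -0.373906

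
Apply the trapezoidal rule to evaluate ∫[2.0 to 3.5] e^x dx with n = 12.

f(x) = e^x
a = 2.0, b = 3.5, n = 12
h = (b - a)/n = 0.125000

Trapezoidal rule: (h/2)[f(x₀) + 2f(x₁) + 2f(x₂) + ... + f(xₙ)]

x_0 = 2.0000, f(x_0) = 7.389056, coefficient = 1
x_1 = 2.1250, f(x_1) = 8.372897, coefficient = 2
x_2 = 2.2500, f(x_2) = 9.487736, coefficient = 2
x_3 = 2.3750, f(x_3) = 10.751013, coefficient = 2
x_4 = 2.5000, f(x_4) = 12.182494, coefficient = 2
x_5 = 2.6250, f(x_5) = 13.804574, coefficient = 2
x_6 = 2.7500, f(x_6) = 15.642632, coefficient = 2
x_7 = 2.8750, f(x_7) = 17.725424, coefficient = 2
x_8 = 3.0000, f(x_8) = 20.085537, coefficient = 2
x_9 = 3.1250, f(x_9) = 22.759895, coefficient = 2
x_10 = 3.2500, f(x_10) = 25.790340, coefficient = 2
x_11 = 3.3750, f(x_11) = 29.224284, coefficient = 2
x_12 = 3.5000, f(x_12) = 33.115452, coefficient = 1

I ≈ (0.125000/2) × 412.158161 = 25.759885
Exact value: 25.726396
Error: 0.033489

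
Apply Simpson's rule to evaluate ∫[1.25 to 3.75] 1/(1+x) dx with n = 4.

f(x) = 1/(1+x)
a = 1.25, b = 3.75, n = 4
h = (b - a)/n = 0.625000

Simpson's rule: (h/3)[f(x₀) + 4f(x₁) + 2f(x₂) + ... + f(xₙ)]

x_0 = 1.2500, f(x_0) = 0.444444, coefficient = 1
x_1 = 1.8750, f(x_1) = 0.347826, coefficient = 4
x_2 = 2.5000, f(x_2) = 0.285714, coefficient = 2
x_3 = 3.1250, f(x_3) = 0.242424, coefficient = 4
x_4 = 3.7500, f(x_4) = 0.210526, coefficient = 1

I ≈ (0.625000/3) × 3.587401 = 0.747375
Exact value: 0.747214
Error: 0.000161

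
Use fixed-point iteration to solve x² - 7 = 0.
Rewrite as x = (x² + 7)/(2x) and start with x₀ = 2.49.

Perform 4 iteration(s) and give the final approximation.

Equation: x² - 7 = 0
Fixed-point form: x = (x² + 7)/(2x)
x₀ = 2.49

x_1 = g(2.490000) = 2.650622
x_2 = g(2.650622) = 2.645756
x_3 = g(2.645756) = 2.645751
x_4 = g(2.645751) = 2.645751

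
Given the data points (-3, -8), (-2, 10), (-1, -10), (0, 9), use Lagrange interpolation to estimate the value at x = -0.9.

Lagrange interpolation formula:
P(x) = Σ yᵢ × Lᵢ(x)
where Lᵢ(x) = Π_{j≠i} (x - xⱼ)/(xᵢ - xⱼ)

L_0(-0.9) = (-0.9 - (-2))/(-3 - (-2)) × (-0.9 - (-1))/(-3 - (-1)) × (-0.9 - 0)/(-3 - 0) = 0.016500
L_1(-0.9) = (-0.9 - (-3))/(-2 - (-3)) × (-0.9 - (-1))/(-2 - (-1)) × (-0.9 - 0)/(-2 - 0) = -0.094500
L_2(-0.9) = (-0.9 - (-3))/(-1 - (-3)) × (-0.9 - (-2))/(-1 - (-2)) × (-0.9 - 0)/(-1 - 0) = 1.039500
L_3(-0.9) = (-0.9 - (-3))/(0 - (-3)) × (-0.9 - (-2))/(0 - (-2)) × (-0.9 - (-1))/(0 - (-1)) = 0.038500

P(-0.9) = (-8)×L_0(-0.9) + 10×L_1(-0.9) + (-10)×L_2(-0.9) + 9×L_3(-0.9)
P(-0.9) = -11.125500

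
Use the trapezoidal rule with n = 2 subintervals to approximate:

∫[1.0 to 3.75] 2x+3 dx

f(x) = 2x+3
a = 1.0, b = 3.75, n = 2
h = (b - a)/n = 1.375000

Trapezoidal rule: (h/2)[f(x₀) + 2f(x₁) + 2f(x₂) + ... + f(xₙ)]

x_0 = 1.0000, f(x_0) = 5.000000, coefficient = 1
x_1 = 2.3750, f(x_1) = 7.750000, coefficient = 2
x_2 = 3.7500, f(x_2) = 10.500000, coefficient = 1

I ≈ (1.375000/2) × 31.000000 = 21.312500
Exact value: 21.312500
Error: 0.000000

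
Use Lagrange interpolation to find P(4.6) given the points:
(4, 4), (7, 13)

Lagrange interpolation formula:
P(x) = Σ yᵢ × Lᵢ(x)
where Lᵢ(x) = Π_{j≠i} (x - xⱼ)/(xᵢ - xⱼ)

L_0(4.6) = (4.6 - 7)/(4 - 7) = 0.800000
L_1(4.6) = (4.6 - 4)/(7 - 4) = 0.200000

P(4.6) = 4×L_0(4.6) + 13×L_1(4.6)
P(4.6) = 5.800000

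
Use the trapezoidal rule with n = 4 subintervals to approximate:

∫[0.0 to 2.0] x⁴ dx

f(x) = x⁴
a = 0.0, b = 2.0, n = 4
h = (b - a)/n = 0.500000

Trapezoidal rule: (h/2)[f(x₀) + 2f(x₁) + 2f(x₂) + ... + f(xₙ)]

x_0 = 0.0000, f(x_0) = 0.000000, coefficient = 1
x_1 = 0.5000, f(x_1) = 0.062500, coefficient = 2
x_2 = 1.0000, f(x_2) = 1.000000, coefficient = 2
x_3 = 1.5000, f(x_3) = 5.062500, coefficient = 2
x_4 = 2.0000, f(x_4) = 16.000000, coefficient = 1

I ≈ (0.500000/2) × 28.250000 = 7.062500
Exact value: 6.400000
Error: 0.662500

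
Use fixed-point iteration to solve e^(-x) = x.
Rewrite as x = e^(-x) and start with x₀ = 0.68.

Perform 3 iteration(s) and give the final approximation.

Equation: e^(-x) = x
Fixed-point form: x = e^(-x)
x₀ = 0.68

x_1 = g(0.680000) = 0.506617
x_2 = g(0.506617) = 0.602531
x_3 = g(0.602531) = 0.547425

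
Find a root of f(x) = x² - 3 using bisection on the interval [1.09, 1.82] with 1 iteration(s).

f(x) = x² - 3
Initial interval: [1.09, 1.82]

Iteration 1:
  c_1 = (1.090000 + 1.820000)/2 = 1.455000
  f(c_1) = f(1.455000) = -0.882975
  f(a) × f(c) ≥ 0, new interval: [1.455000, 1.820000]

After 1 iteration(s), the approximation is c_1 = 1.455000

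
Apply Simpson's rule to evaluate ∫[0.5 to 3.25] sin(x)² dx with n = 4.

f(x) = sin(x)²
a = 0.5, b = 3.25, n = 4
h = (b - a)/n = 0.687500

Simpson's rule: (h/3)[f(x₀) + 4f(x₁) + 2f(x₂) + ... + f(xₙ)]

x_0 = 0.5000, f(x_0) = 0.229849, coefficient = 1
x_1 = 1.1875, f(x_1) = 0.860139, coefficient = 4
x_2 = 1.8750, f(x_2) = 0.910280, coefficient = 2
x_3 = 2.5625, f(x_3) = 0.299499, coefficient = 4
x_4 = 3.2500, f(x_4) = 0.011706, coefficient = 1

I ≈ (0.687500/3) × 6.700666 = 1.535569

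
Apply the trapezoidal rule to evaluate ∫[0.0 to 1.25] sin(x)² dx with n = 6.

f(x) = sin(x)²
a = 0.0, b = 1.25, n = 6
h = (b - a)/n = 0.208333

Trapezoidal rule: (h/2)[f(x₀) + 2f(x₁) + 2f(x₂) + ... + f(xₙ)]

x_0 = 0.0000, f(x_0) = 0.000000, coefficient = 1
x_1 = 0.2083, f(x_1) = 0.042778, coefficient = 2
x_2 = 0.4167, f(x_2) = 0.163794, coefficient = 2
x_3 = 0.6250, f(x_3) = 0.342339, coefficient = 2
x_4 = 0.8333, f(x_4) = 0.547862, coefficient = 2
x_5 = 1.0417, f(x_5) = 0.745195, coefficient = 2
x_6 = 1.2500, f(x_6) = 0.900572, coefficient = 1

I ≈ (0.208333/2) × 4.584508 = 0.477553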